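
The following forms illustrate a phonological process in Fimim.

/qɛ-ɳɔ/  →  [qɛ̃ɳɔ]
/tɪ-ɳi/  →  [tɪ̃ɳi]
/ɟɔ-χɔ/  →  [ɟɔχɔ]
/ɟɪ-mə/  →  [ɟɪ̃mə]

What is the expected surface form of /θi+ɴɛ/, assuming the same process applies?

The data show regressive nasality assimilation (vowel nasalisation): /ɛ/ → [ɛ̃] before /ɳ/; /ɪ/ → [ɪ̃] before /ɳ/; /ɪ/ → [ɪ̃] before /m/ — a vowel is nasalised by an immediately following nasal consonant.
No change occurs in [ɟɔχɔ] because the vowel at the boundary is adjacent to an oral consonant, not a nasal (/ɔ/ next to /χ/).
The vowel /i/ is adjacent to the following nasal /ɴ/, so it acquires [+nasal] and surfaces as [ĩ].

[θĩɴɛ]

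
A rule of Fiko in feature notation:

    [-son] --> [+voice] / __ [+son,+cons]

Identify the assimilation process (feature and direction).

The target ([-son], obstruents) acquires [+voice] next to a sonorant consonant ([+son,+cons]) — it takes on the voicing of its neighbour, so the feature that spreads is voicing.
The conditioning segment sits to the right of the focus bar, meaning the trigger follows the segment that changes — regressive assimilation.

regressive voicing assimilation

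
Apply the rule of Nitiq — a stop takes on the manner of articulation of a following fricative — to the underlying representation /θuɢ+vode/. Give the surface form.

[θuʁvode]

The rule targets /ɢ/ (voiced uvular stop), which sits before the trigger /v/ (fricative).
A voiced uvular fricative is [ʁ], so the surface segment is [ʁ].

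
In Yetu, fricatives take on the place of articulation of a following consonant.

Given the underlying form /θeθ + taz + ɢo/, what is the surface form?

The rule targets /θ/ (voiceless dental fricative), which sits before the trigger /t/ (alveolar).
Changing only its place to alveolar gives [s] — the voiceless alveolar fricative.
The same rule applies at the second boundary: /z/ → [ʁ] next to /ɢ/.

[θestaʁɢo]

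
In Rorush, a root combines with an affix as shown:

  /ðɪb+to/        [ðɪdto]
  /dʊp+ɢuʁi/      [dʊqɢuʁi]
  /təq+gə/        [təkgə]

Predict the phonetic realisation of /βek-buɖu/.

The data show regressive place assimilation: /b/ → [d] before /t/; /p/ → [q] before /ɢ/; /q/ → [k] before /g/. In each pair only place changes, matching the following consonant, while manner and voice stay constant.
/k/ is a voiceless velar stop. The following trigger /b/ is bilabial, so /k/ must become bilabial as well.
A voiceless bilabial stop is [p], so the surface segment is [p].

[βepbuɖu]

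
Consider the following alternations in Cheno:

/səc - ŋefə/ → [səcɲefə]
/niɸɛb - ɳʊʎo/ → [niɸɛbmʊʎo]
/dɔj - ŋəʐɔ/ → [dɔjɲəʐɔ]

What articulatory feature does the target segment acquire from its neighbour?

place

Comparing underlying and surface forms, /ŋ/ → [ɲ] is the alternation; the neighbouring /c/ is constant.
The change velar → palatal matches the place of the preceding /c/, identifying this as place assimilation.
Checking the remaining alternations: /ɳ/ → [m] after /b/ (retroflex → bilabial, matching bilabial); /ŋ/ → [ɲ] after /j/ (velar → palatal, matching palatal) — only place changes, and always toward the preceding segment.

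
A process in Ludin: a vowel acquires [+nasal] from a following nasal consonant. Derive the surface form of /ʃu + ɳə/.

[ʃũɳə]

The vowel /u/ is adjacent to the following nasal /ɳ/, so it acquires [+nasal] and surfaces as [ũ].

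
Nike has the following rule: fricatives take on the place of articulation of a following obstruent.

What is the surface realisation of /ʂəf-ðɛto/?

The rule targets /f/ (voiceless labiodental fricative), which sits before the trigger /ð/ (dental).
A voiceless dental fricative is [θ], so the surface segment is [θ].

[ʂəθðɛto]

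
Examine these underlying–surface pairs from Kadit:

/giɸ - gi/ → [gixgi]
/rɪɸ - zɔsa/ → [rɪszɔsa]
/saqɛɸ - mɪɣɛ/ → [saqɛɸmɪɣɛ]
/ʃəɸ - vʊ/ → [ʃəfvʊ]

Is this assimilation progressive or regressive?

Underlying /ɸ/ is realised as [x] next to /g/; /g/ itself does not change.
/ɸ/ is bilabial while /g/ is velar; the output [x] is velar, matching the trigger — so the feature that spreads is place.
The other alternating forms pattern the same way: /ɸ/ → [s] before /z/ (bilabial → alveolar, matching alveolar); /ɸ/ → [f] before /v/ (bilabial → labiodental, matching labiodental) — only place changes, and always toward the following segment.
Nothing changes in [saqɛɸmɪɣɛ]: there the adjacent consonants already agree in place (/ɸ/ and /m/ are both bilabial), so this form is consistent with the same rule.
Since the segment that changes precedes the conditioning segment, the assimilation is regressive.

regressive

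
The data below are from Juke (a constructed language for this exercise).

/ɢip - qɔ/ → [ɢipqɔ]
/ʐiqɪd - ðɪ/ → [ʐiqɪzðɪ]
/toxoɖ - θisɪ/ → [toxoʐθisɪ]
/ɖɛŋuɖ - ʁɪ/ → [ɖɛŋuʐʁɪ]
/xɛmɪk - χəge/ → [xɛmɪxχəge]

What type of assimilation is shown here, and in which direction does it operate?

regressive manner assimilation

The segment that alternates is /d/, which surfaces as [z] when adjacent to /ð/.
The change stop → fricative matches the manner of the following /ð/, identifying this as manner assimilation.
Place and voice are unchanged, so the assimilation is partial, not total.
Checking the remaining alternations: /ɖ/ → [ʐ] before /θ/ (stop → fricative, matching a fricative); /ɖ/ → [ʐ] before /ʁ/ (stop → fricative, matching a fricative); /k/ → [x] before /χ/ (stop → fricative, matching a fricative) — only manner changes, and always toward the following segment.
Nothing changes in [ɢipqɔ]: there the adjacent consonants already agree in manner (/p/ and /q/ are both stops), so this form is consistent with the same rule.
Since the segment that changes precedes the conditioning segment, the assimilation is regressive.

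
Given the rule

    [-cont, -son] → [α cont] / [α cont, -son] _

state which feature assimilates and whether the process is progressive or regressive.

progressive manner assimilation

The shared variable α links the value of [cont] on the target to that of the neighbouring obstruent. [cont] distinguishes stops from fricatives — a manner-of-articulation feature — so this is manner assimilation.
The conditioning segment sits to the left of the focus bar, meaning the trigger precedes the segment that changes — progressive assimilation.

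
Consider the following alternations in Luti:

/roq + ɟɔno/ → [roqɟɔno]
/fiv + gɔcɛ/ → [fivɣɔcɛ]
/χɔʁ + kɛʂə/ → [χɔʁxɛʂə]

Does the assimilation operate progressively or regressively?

The segment that alternates is /g/, which surfaces as [ɣ] when adjacent to /v/.
The change stop → fricative matches the manner of the preceding /v/, identifying this as manner assimilation.
The same holds elsewhere in the data: /k/ → [x] after /ʁ/ (stop → fricative, matching a fricative) — only manner changes, and always toward the preceding segment.
No alternation appears in [roqɟɔno]: there the adjacent consonants already agree in manner (/ɟ/ and /q/ are both stops), so this form is consistent with the same rule.
The trigger is the preceding segment, so the direction is progressive (perseverative).

progressive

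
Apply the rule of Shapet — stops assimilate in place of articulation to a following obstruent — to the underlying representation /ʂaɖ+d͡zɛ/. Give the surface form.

[ʂadd͡zɛ]

The rule targets /ɖ/ (voiced retroflex stop), which sits before the trigger /d͡z/ (alveolar).
A voiced alveolar stop is [d], so the surface segment is [d].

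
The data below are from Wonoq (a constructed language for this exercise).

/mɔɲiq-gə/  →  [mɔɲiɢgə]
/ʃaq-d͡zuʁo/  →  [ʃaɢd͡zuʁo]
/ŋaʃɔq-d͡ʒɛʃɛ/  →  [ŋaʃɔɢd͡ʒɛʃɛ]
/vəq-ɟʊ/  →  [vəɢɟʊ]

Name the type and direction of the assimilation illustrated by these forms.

Underlying /q/ is realised as [ɢ] next to /g/; /g/ itself does not change.
The change voiceless → voiced matches the voicing of the following /g/, identifying this as voicing assimilation.
Place and manner are unchanged, so the assimilation is partial, not total.
The other alternating forms pattern the same way: /q/ → [ɢ] before /d͡z/ (voiceless → voiced, matching voiced); /q/ → [ɢ] before /d͡ʒ/ (voiceless → voiced, matching voiced); /q/ → [ɢ] before /ɟ/ (voiceless → voiced, matching voiced) — only voicing changes, and always toward the following segment.
The trigger is the following segment, so the direction is regressive (anticipatory).

regressive voicing assimilation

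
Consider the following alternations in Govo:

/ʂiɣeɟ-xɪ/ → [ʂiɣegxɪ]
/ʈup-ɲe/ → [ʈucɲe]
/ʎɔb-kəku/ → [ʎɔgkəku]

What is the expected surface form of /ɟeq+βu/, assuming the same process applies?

The data show regressive place assimilation: /ɟ/ → [g] before /x/; /p/ → [c] before /ɲ/; /b/ → [g] before /k/. In each pair only place changes, matching the following consonant, while manner and voice stay constant.
/q/ is a voiceless uvular stop. The following trigger /β/ is bilabial, so /q/ must become bilabial as well.
Changing only its place to bilabial gives [p] — the voiceless bilabial stop.

[ɟepβu]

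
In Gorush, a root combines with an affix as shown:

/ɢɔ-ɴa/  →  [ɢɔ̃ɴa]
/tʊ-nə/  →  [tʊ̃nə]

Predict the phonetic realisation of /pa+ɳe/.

The data show regressive nasality assimilation (vowel nasalisation): /ɔ/ → [ɔ̃] before /ɴ/; /ʊ/ → [ʊ̃] before /n/ — a vowel is nasalised by an immediately following nasal consonant.
The vowel /a/ is adjacent to the following nasal /ɳ/, so it acquires [+nasal] and surfaces as [ã].

[pãɳe]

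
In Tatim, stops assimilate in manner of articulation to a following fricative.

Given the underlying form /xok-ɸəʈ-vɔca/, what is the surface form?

/k/ is a voiceless velar stop. The following trigger /ɸ/ is a fricative, so /k/ must become a fricative as well.
The voiceless velar fricative is [x], so /k/ → [x].
At the second juncture, /ʈ/ likewise becomes [ʂ] adjacent to /v/.

[xoxɸəʂvɔca]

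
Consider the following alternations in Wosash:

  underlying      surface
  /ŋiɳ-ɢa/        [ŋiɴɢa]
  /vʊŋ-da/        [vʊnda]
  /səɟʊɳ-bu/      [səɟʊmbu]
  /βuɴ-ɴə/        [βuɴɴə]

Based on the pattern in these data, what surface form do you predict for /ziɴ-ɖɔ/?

[ziɳɖɔ]

The data show regressive place assimilation: /ɳ/ → [ɴ] before /ɢ/; /ŋ/ → [n] before /d/; /ɳ/ → [m] before /b/. In each pair only place changes, matching the following consonant, while manner and voice stay constant.
Nothing changes in [βuɴɴə]: there the adjacent consonants already agree in place (/ɴ/ and /ɴ/ are both uvular), so this form is consistent with the same rule.
/ɴ/ is a voiced uvular nasal. The following trigger /ɖ/ is retroflex, so /ɴ/ must become retroflex as well.
The voiced retroflex nasal is [ɳ], so /ɴ/ → [ɳ].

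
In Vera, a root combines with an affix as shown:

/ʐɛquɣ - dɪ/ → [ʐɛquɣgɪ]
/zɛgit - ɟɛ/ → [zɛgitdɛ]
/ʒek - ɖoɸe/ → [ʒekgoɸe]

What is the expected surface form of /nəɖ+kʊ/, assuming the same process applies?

The data show progressive place assimilation: /d/ → [g] after /ɣ/; /ɟ/ → [d] after /t/; /ɖ/ → [g] after /k/. In each pair only place changes, matching the preceding consonant, while manner and voice stay constant.
The rule targets /k/ (voiceless velar stop), which sits after the trigger /ɖ/ (retroflex).
A voiceless retroflex stop is [ʈ], so the surface segment is [ʈ].

[nəɖʈʊ]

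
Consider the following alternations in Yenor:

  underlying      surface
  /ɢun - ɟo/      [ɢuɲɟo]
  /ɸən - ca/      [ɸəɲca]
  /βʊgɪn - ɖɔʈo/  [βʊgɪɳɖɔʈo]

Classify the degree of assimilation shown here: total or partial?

Underlying /n/ is realised as [ɲ] next to /ɟ/; /ɟ/ itself does not change.
/n/ is alveolar while /ɟ/ is palatal; the output [ɲ] is palatal, matching the trigger — so the feature that spreads is place.
Manner and voice are unchanged, so the assimilation is partial, not total.
The other alternating forms pattern the same way: /n/ → [ɲ] before /c/ (alveolar → palatal, matching palatal); /n/ → [ɳ] before /ɖ/ (alveolar → retroflex, matching retroflex) — only place changes, and always toward the following segment.

partial assimilation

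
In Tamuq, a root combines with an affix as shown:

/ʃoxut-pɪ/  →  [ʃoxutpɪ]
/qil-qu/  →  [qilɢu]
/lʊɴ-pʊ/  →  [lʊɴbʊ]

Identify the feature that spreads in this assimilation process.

The segment that alternates is /q/, which surfaces as [ɢ] when adjacent to /l/.
/q/ is voiceless while /l/ is voiced; the output [ɢ] is voiced, matching the trigger — so the feature that spreads is voicing.
Checking the remaining alternation: /p/ → [b] after /ɴ/ (voiceless → voiced, matching voiced) — only voicing changes, and always toward the preceding segment.
No alternation appears in [ʃoxutpɪ]: there the adjacent consonants already agree in voicing (/p/ and /t/ are both voiceless), so this form is consistent with the same rule.

voicing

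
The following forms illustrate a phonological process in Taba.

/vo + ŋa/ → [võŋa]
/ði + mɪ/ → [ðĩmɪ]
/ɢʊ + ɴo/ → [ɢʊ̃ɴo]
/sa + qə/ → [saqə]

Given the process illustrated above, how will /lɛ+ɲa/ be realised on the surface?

The data show regressive nasality assimilation (vowel nasalisation): /o/ → [õ] before /ŋ/; /i/ → [ĩ] before /m/; /ʊ/ → [ʊ̃] before /ɴ/ — a vowel is nasalised by an immediately following nasal consonant.
No change occurs in [saqə] because the vowel at the boundary is adjacent to an oral consonant, not a nasal (/a/ next to /q/).
/ɛ/ sits next to the nasal /ɲ/ and is therefore nasalised to [ɛ̃].

[lɛ̃ɲa]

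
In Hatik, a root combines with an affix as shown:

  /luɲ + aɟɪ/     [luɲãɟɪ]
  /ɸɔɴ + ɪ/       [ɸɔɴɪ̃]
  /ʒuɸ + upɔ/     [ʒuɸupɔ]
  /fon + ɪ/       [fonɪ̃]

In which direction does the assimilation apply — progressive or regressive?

The vowel /a/ surfaces as nasalised [ã] next to the preceding nasal /ɲ/ — it has acquired the [+nasal] feature of its neighbour.
The other forms show the same pattern: /ɪ/ → [ɪ̃] after /ɴ/; /ɪ/ → [ɪ̃] after /n/ — each time a vowel is nasalised next to a preceding nasal.
No change occurs in [ʒuɸupɔ] because the vowel at the boundary is adjacent to an oral consonant, not a nasal (/u/ next to /ɸ/).
Because the conditioning nasal is to the left of the vowel that changes, the process is progressive (perseverative).

progressive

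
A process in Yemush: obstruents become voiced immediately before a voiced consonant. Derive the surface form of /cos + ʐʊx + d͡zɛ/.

/s/ is a voiceless alveolar fricative. The following trigger /ʐ/ is voiced, so /s/ must become voiced as well.
Changing only its voicing to voiced gives [z] — the voiced alveolar fricative.
At the second juncture, /x/ likewise becomes [ɣ] adjacent to /d͡z/.

[cozʐʊɣd͡zɛ]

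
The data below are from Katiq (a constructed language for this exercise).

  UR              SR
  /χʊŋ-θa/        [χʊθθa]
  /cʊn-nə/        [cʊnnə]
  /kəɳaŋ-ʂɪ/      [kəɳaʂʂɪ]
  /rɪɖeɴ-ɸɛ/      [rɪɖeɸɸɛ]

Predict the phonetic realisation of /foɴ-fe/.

[foffe]

The data show regressive total assimilation (/ŋ/ → [θ] before /θ/; /ŋ/ → [ʂ] before /ʂ/; /ɴ/ → [ɸ] before /ɸ/): in every case the target segment becomes identical to its following neighbour, copying more than a single feature.
In [cʊnnə] the two consonants at the boundary are already identical (/n/ + /n/), so the rule applies vacuously and nothing changes.
/ɴ/ is the segment targeted by the rule; it sits immediately before /f/, so it assimilates completely and surfaces as [f].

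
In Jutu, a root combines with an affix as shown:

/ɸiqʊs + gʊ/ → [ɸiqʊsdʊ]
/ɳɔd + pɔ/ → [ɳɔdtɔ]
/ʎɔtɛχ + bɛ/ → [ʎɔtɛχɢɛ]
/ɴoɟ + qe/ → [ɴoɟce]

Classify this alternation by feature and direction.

progressive place assimilation

The segment that alternates is /g/, which surfaces as [d] when adjacent to /s/.
/g/ is velar while /s/ is alveolar; the output [d] is alveolar, matching the trigger — so the feature that spreads is place.
Manner and voice are unchanged, so the assimilation is partial, not total.
Checking the remaining alternations: /p/ → [t] after /d/ (bilabial → alveolar, matching alveolar); /b/ → [ɢ] after /χ/ (bilabial → uvular, matching uvular); /q/ → [c] after /ɟ/ (uvular → palatal, matching palatal) — only place changes, and always toward the preceding segment.
Since the segment that changes follows the conditioning segment, the assimilation is progressive.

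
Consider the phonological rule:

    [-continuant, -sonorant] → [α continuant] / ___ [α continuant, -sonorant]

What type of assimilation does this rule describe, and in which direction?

The shared variable α links the value of [continuant] on the target to that of the neighbouring obstruent. [continuant] distinguishes stops from fricatives — a manner-of-articulation feature — so this is manner assimilation.
Since the environment is written after the underscore, the trigger follows the target; the direction is regressive.

regressive manner assimilation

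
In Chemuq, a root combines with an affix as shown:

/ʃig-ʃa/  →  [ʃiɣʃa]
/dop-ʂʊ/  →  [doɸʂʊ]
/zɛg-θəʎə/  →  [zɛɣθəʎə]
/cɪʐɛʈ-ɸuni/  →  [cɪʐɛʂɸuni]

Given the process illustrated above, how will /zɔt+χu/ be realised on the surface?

The data show regressive manner assimilation: /g/ → [ɣ] before /ʃ/; /p/ → [ɸ] before /ʂ/; /g/ → [ɣ] before /θ/; /ʈ/ → [ʂ] before /ɸ/. In each pair only manner changes, matching the following consonant, while place and voice stay constant.
The rule targets /t/ (voiceless alveolar stop), which sits before the trigger /χ/ (fricative).
A voiceless alveolar fricative is [s], so the surface segment is [s].

[zɔsχu]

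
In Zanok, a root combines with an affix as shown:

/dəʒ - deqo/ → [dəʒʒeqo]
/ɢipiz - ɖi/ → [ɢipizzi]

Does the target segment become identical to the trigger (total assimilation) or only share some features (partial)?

total assimilation

Comparing underlying and surface forms, /d/ → [ʒ] is the alternation; the neighbouring /ʒ/ is constant.
The output [ʒ] is identical to the trigger /ʒ/ — every feature (place, manner, voicing) has been copied — so this is total assimilation.
The other form behaves the same way: /ɖ/ → [z] after /z/ — in each case the output is a copy of the preceding consonant.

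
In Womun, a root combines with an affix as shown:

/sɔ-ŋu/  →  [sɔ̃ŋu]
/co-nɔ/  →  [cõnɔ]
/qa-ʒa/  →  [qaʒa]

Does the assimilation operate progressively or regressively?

The vowel /ɔ/ surfaces as nasalised [ɔ̃] next to the following nasal /ŋ/ — it has acquired the [+nasal] feature of its neighbour.
The other form shows the same pattern: /o/ → [õ] before /n/ — each time a vowel is nasalised next to a following nasal.
No change occurs in [qaʒa] because the vowel at the boundary is adjacent to an oral consonant, not a nasal (/a/ next to /ʒ/).
Because the conditioning nasal is to the right of the vowel that changes, the process is regressive (anticipatory).

regressive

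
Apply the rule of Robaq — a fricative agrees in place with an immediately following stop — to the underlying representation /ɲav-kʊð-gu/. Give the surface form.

The rule targets /v/ (voiced labiodental fricative), which sits before the trigger /k/ (velar).
The voiced velar fricative is [ɣ], so /v/ → [ɣ].
The same rule applies at the second boundary: /ð/ → [ɣ] next to /g/.

[ɲaɣkʊɣgu]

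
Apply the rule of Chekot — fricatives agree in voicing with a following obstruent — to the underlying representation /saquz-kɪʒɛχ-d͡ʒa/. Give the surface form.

[saquskɪʒɛʁd͡ʒa]

The rule targets /z/ (voiced alveolar fricative), which sits before the trigger /k/ (voiceless).
The voiceless alveolar fricative is [s], so /z/ → [s].
At the second juncture, /χ/ likewise becomes [ʁ] adjacent to /d͡ʒ/.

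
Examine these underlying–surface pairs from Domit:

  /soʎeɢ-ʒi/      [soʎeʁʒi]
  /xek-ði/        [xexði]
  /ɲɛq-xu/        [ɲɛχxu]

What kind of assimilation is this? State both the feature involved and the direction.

regressive manner assimilation

Underlying /ɢ/ is realised as [ʁ] next to /ʒ/; /ʒ/ itself does not change.
The change stop → fricative matches the manner of the following /ʒ/, identifying this as manner assimilation.
Place and voice are unchanged, so the assimilation is partial, not total.
The other alternating forms pattern the same way: /k/ → [x] before /ð/ (stop → fricative, matching a fricative); /q/ → [χ] before /x/ (stop → fricative, matching a fricative) — only manner changes, and always toward the following segment.
Since the segment that changes precedes the conditioning segment, the assimilation is regressive.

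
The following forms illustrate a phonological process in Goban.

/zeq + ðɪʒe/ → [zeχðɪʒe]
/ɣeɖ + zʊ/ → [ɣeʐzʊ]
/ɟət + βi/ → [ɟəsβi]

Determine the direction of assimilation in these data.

regressive

Comparing underlying and surface forms, /q/ → [χ] is the alternation; the neighbouring /ð/ is constant.
/q/ is a stop while /ð/ is a fricative; the output [χ] is a fricative, matching the trigger — so the feature that spreads is manner.
The same holds elsewhere in the data: /ɖ/ → [ʐ] before /z/ (stop → fricative, matching a fricative); /t/ → [s] before /β/ (stop → fricative, matching a fricative) — only manner changes, and always toward the following segment.
The trigger is the following segment, so the direction is regressive (anticipatory).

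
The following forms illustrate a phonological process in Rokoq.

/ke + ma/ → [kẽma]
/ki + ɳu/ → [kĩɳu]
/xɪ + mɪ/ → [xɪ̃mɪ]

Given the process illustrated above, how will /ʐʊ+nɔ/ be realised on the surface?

The data show regressive nasality assimilation (vowel nasalisation): /e/ → [ẽ] before /m/; /i/ → [ĩ] before /ɳ/; /ɪ/ → [ɪ̃] before /m/ — a vowel is nasalised by an immediately following nasal consonant.
/ʊ/ sits next to the nasal /n/ and is therefore nasalised to [ʊ̃].

[ʐʊ̃nɔ]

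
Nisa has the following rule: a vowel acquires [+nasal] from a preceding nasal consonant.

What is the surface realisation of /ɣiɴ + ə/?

/ə/ sits next to the nasal /ɴ/ and is therefore nasalised to [ə̃].

[ɣiɴə̃]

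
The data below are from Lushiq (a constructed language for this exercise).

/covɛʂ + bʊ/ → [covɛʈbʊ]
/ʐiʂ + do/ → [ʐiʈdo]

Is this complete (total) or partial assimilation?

partial assimilation

Underlying /ʂ/ is realised as [ʈ] next to /b/; /b/ itself does not change.
/ʂ/ is a fricative while /b/ is a stop; the output [ʈ] is a stop, matching the trigger — so the feature that spreads is manner.
Place and voice are unchanged, so the assimilation is partial, not total.
The other alternating form patterns the same way: /ʂ/ → [ʈ] before /d/ (fricative → stop, matching a stop) — only manner changes, and always toward the following segment.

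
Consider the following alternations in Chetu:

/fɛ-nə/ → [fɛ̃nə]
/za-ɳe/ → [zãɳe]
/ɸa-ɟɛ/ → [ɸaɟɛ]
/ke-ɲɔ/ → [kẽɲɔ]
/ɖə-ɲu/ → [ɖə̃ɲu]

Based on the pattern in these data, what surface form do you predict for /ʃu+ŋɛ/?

[ʃũŋɛ]

The data show regressive nasality assimilation (vowel nasalisation): /ɛ/ → [ɛ̃] before /n/; /a/ → [ã] before /ɳ/; /e/ → [ẽ] before /ɲ/; /ə/ → [ə̃] before /ɲ/ — a vowel is nasalised by an immediately following nasal consonant.
No change occurs in [ɸaɟɛ] because the vowel at the boundary is adjacent to an oral consonant, not a nasal (/a/ next to /ɟ/).
The vowel /u/ is adjacent to the following nasal /ŋ/, so it acquires [+nasal] and surfaces as [ũ].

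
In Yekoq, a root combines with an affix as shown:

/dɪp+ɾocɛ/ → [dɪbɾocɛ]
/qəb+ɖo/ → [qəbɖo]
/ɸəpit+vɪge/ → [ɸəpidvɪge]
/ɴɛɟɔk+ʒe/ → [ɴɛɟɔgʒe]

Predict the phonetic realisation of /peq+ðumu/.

[peɢðumu]

The data show regressive voicing assimilation: /p/ → [b] before /ɾ/; /t/ → [d] before /v/; /k/ → [g] before /ʒ/. In each pair only voicing changes, matching the following consonant, while place and manner stay constant.
Nothing changes in [qəbɖo]: there the adjacent consonants already agree in voicing (/b/ and /ɖ/ are both voiced), so this form is consistent with the same rule.
/q/ is a voiceless uvular stop. The following trigger /ð/ is voiced, so /q/ must become voiced as well.
A voiced uvular stop is [ɢ], so the surface segment is [ɢ].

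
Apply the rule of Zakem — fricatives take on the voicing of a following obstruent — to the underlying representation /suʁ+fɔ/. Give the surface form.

/ʁ/ is a voiced uvular fricative. The following trigger /f/ is voiceless, so /ʁ/ must become voiceless as well.
The voiceless uvular fricative is [χ], so /ʁ/ → [χ].

[suχfɔ]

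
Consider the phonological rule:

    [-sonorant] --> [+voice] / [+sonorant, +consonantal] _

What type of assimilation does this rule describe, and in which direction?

The structural change is [+voice], and the conditioning segment [+sonorant, +consonantal] (a sonorant consonant) is itself voiced, so the target comes to share the voicing of its neighbour — voicing assimilation.
Since the environment is written before the underscore, the trigger precedes the target; the direction is progressive.

progressive voicing assimilation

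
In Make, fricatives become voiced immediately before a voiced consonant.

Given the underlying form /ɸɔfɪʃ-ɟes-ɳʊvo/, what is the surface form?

/ʃ/ is a voiceless postalveolar fricative. The following trigger /ɟ/ is voiced, so /ʃ/ must become voiced as well.
The voiced postalveolar fricative is [ʒ], so /ʃ/ → [ʒ].
At the second juncture, /s/ likewise becomes [z] adjacent to /ɳ/.

[ɸɔfɪʒɟezɳʊvo]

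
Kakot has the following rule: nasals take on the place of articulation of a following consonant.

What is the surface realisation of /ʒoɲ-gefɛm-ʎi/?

[ʒoŋgefɛɲʎi]

The rule targets /ɲ/ (voiced palatal nasal), which sits before the trigger /g/ (velar).
Changing only its place to velar gives [ŋ] — the voiced velar nasal.
At the second juncture, /m/ likewise becomes [ɲ] adjacent to /ʎ/.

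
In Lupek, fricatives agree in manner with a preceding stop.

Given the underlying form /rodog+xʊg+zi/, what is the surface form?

[rodogkʊgdi]

The rule targets /x/ (voiceless velar fricative), which sits after the trigger /g/ (stop).
Changing only its manner to stop gives [k] — the voiceless velar stop.
The same rule applies at the second boundary: /z/ → [d] next to /g/.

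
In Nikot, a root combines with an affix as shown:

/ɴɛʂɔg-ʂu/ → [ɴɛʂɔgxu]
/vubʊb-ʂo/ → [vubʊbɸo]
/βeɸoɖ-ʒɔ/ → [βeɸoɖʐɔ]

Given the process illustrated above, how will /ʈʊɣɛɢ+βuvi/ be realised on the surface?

[ʈʊɣɛɢʁuvi]

The data show progressive place assimilation: /ʂ/ → [x] after /g/; /ʂ/ → [ɸ] after /b/; /ʒ/ → [ʐ] after /ɖ/. In each pair only place changes, matching the preceding consonant, while manner and voice stay constant.
The rule targets /β/ (voiced bilabial fricative), which sits after the trigger /ɢ/ (uvular).
A voiced uvular fricative is [ʁ], so the surface segment is [ʁ].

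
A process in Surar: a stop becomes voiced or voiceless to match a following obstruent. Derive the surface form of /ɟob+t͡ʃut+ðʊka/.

[ɟopt͡ʃudðʊka]

The rule targets /b/ (voiced bilabial stop), which sits before the trigger /t͡ʃ/ (voiceless).
A voiceless bilabial stop is [p], so the surface segment is [p].
The same rule applies at the second boundary: /t/ → [d] next to /ð/.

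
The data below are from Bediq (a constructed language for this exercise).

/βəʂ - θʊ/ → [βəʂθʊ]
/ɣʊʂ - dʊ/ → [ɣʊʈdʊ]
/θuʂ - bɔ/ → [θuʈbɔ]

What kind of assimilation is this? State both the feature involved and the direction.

regressive manner assimilation

Underlying /ʂ/ is realised as [ʈ] next to /d/; /d/ itself does not change.
The change fricative → stop matches the manner of the following /d/, identifying this as manner assimilation.
Place and voice are unchanged, so the assimilation is partial, not total.
Checking the remaining alternation: /ʂ/ → [ʈ] before /b/ (fricative → stop, matching a stop) — only manner changes, and always toward the following segment.
Nothing changes in [βəʂθʊ]: there the adjacent consonants already agree in manner (/ʂ/ and /θ/ are both fricatives), so this form is consistent with the same rule.
The trigger is the following segment, so the direction is regressive (anticipatory).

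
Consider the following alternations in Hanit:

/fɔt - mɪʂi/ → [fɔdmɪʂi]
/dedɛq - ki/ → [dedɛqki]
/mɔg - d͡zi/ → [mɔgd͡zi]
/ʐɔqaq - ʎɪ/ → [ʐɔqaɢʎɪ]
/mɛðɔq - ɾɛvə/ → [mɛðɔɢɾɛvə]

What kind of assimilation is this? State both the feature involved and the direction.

regressive voicing assimilation

The segment that alternates is /t/, which surfaces as [d] when adjacent to /m/.
/t/ is voiceless while /m/ is voiced; the output [d] is voiced, matching the trigger — so the feature that spreads is voicing.
Place and manner are unchanged, so the assimilation is partial, not total.
The other alternating forms pattern the same way: /q/ → [ɢ] before /ʎ/ (voiceless → voiced, matching voiced); /q/ → [ɢ] before /ɾ/ (voiceless → voiced, matching voiced) — only voicing changes, and always toward the following segment.
Nothing changes in [dedɛqki], [mɔgd͡zi]: there the adjacent consonants already agree in voicing (/q/ and /k/ are both voiceless; /g/ and /d͡z/ are both voiced), so these forms are consistent with the same rule.
Since the segment that changes precedes the conditioning segment, the assimilation is regressive.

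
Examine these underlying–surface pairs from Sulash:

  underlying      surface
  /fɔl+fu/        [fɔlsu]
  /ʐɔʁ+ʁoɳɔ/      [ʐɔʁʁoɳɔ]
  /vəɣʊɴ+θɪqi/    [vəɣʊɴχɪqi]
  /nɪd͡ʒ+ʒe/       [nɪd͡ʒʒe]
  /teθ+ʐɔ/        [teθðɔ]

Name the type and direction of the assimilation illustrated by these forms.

The segment that alternates is /f/, which surfaces as [s] when adjacent to /l/.
The change labiodental → alveolar matches the place of the preceding /l/, identifying this as place assimilation.
Manner and voice are unchanged, so the assimilation is partial, not total.
Checking the remaining alternations: /θ/ → [χ] after /ɴ/ (dental → uvular, matching uvular); /ʐ/ → [ð] after /θ/ (retroflex → dental, matching dental) — only place changes, and always toward the preceding segment.
No alternation appears in [ʐɔʁʁoɳɔ], [nɪd͡ʒʒe]: there the adjacent consonants already agree in place (/ʁ/ and /ʁ/ are both uvular; /ʒ/ and /d͡ʒ/ are both postalveolar), so these forms are consistent with the same rule.
Since the segment that changes follows the conditioning segment, the assimilation is progressive.

progressive place assimilation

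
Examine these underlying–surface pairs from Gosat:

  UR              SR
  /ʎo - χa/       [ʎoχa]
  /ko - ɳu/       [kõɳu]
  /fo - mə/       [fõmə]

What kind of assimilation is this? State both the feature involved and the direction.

regressive nasality assimilation (vowel nasalisation)

The vowel /o/ surfaces as nasalised [õ] next to the following nasal /ɳ/ — it has acquired the [+nasal] feature of its neighbour.
Likewise in the remaining data: /o/ → [õ] before /m/ — each time a vowel is nasalised next to a following nasal.
No change occurs in [ʎoχa] because the vowel at the boundary is adjacent to an oral consonant, not a nasal (/o/ next to /χ/).
Because the conditioning nasal is to the right of the vowel that changes, the process is regressive (anticipatory).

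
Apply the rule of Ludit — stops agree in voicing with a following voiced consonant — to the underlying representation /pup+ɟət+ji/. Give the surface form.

/p/ is a voiceless bilabial stop. The following trigger /ɟ/ is voiced, so /p/ must become voiced as well.
A voiced bilabial stop is [b], so the surface segment is [b].
The same rule applies at the second boundary: /t/ → [d] next to /j/.

[pubɟədji]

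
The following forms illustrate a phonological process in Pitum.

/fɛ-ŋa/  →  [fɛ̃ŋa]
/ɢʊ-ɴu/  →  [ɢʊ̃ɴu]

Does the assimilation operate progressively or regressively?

The vowel /ɛ/ surfaces as nasalised [ɛ̃] next to the following nasal /ŋ/ — it has acquired the [+nasal] feature of its neighbour.
Likewise in the remaining data: /ʊ/ → [ʊ̃] before /ɴ/ — each time a vowel is nasalised next to a following nasal.
Because the conditioning nasal is to the right of the vowel that changes, the process is regressive (anticipatory).

regressive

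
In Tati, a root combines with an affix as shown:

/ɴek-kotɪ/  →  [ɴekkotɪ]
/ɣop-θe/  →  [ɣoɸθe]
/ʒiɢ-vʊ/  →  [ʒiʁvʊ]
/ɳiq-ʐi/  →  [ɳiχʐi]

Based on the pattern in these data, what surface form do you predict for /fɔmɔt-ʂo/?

[fɔmɔsʂo]

The data show regressive manner assimilation: /p/ → [ɸ] before /θ/; /ɢ/ → [ʁ] before /v/; /q/ → [χ] before /ʐ/. In each pair only manner changes, matching the following consonant, while place and voice stay constant.
Nothing changes in [ɴekkotɪ]: there the adjacent consonants already agree in manner (/k/ and /k/ are both stops), so this form is consistent with the same rule.
The rule targets /t/ (voiceless alveolar stop), which sits before the trigger /ʂ/ (fricative).
Changing only its manner to fricative gives [s] — the voiceless alveolar fricative.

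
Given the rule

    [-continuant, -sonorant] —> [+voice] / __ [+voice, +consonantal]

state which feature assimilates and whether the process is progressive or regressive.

The structural change is [+voice], and the conditioning segment [+voice, +consonantal] (a voiced consonant) is itself voiced, so the target comes to share the voicing of its neighbour — voicing assimilation.
The conditioning segment sits to the right of the focus bar, meaning the trigger follows the segment that changes — regressive assimilation.

regressive voicing assimilation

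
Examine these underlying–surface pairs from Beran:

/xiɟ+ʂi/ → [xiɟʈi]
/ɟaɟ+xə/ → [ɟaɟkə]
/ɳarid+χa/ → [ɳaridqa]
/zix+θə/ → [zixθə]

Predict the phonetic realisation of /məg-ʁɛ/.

[məgɢɛ]

The data show progressive manner assimilation: /ʂ/ → [ʈ] after /ɟ/; /x/ → [k] after /ɟ/; /χ/ → [q] after /d/. In each pair only manner changes, matching the preceding consonant, while place and voice stay constant.
Nothing changes in [zixθə]: there the adjacent consonants already agree in manner (/θ/ and /x/ are both fricatives), so this form is consistent with the same rule.
The rule targets /ʁ/ (voiced uvular fricative), which sits after the trigger /g/ (stop).
A voiced uvular stop is [ɢ], so the surface segment is [ɢ].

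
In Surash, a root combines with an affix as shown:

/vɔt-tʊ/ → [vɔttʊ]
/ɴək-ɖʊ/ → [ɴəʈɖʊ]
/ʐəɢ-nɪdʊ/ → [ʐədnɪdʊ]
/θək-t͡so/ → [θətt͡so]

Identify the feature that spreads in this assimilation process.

Comparing underlying and surface forms, /k/ → [ʈ] is the alternation; the neighbouring /ɖ/ is constant.
/k/ is velar while /ɖ/ is retroflex; the output [ʈ] is retroflex, matching the trigger — so the feature that spreads is place.
The other alternating forms pattern the same way: /ɢ/ → [d] before /n/ (uvular → alveolar, matching alveolar); /k/ → [t] before /t͡s/ (velar → alveolar, matching alveolar) — only place changes, and always toward the following segment.
Nothing changes in [vɔttʊ]: there the adjacent consonants already agree in place (/t/ and /t/ are both alveolar), so this form is consistent with the same rule.

place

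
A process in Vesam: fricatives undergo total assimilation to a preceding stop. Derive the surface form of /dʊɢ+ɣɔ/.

[dʊɢɢɔ]

/ɣ/ is the segment targeted by the rule; it sits immediately after /ɢ/, so it assimilates completely and surfaces as [ɢ].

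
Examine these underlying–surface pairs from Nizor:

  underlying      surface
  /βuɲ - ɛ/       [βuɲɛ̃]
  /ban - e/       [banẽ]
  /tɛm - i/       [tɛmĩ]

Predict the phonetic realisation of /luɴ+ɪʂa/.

[luɴɪ̃ʂa]

The data show progressive nasality assimilation (vowel nasalisation): /ɛ/ → [ɛ̃] after /ɲ/; /e/ → [ẽ] after /n/; /i/ → [ĩ] after /m/ — a vowel is nasalised by an immediately preceding nasal consonant.
/ɪ/ sits next to the nasal /ɴ/ and is therefore nasalised to [ɪ̃].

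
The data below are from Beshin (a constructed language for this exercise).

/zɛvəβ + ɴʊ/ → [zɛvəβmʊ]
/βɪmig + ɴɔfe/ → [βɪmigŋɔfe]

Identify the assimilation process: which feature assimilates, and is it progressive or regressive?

progressive place assimilation

Underlying /ɴ/ is realised as [m] next to /β/; /β/ itself does not change.
The change uvular → bilabial matches the place of the preceding /β/, identifying this as place assimilation.
Manner and voice are unchanged, so the assimilation is partial, not total.
The other alternating form patterns the same way: /ɴ/ → [ŋ] after /g/ (uvular → velar, matching velar) — only place changes, and always toward the preceding segment.
The trigger is the preceding segment, so the direction is progressive (perseverative).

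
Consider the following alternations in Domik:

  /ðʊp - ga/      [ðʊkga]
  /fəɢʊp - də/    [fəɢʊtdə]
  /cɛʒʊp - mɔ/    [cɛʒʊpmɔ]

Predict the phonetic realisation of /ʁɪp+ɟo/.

The data show regressive place assimilation: /p/ → [k] before /g/; /p/ → [t] before /d/. In each pair only place changes, matching the following consonant, while manner and voice stay constant.
No alternation appears in [cɛʒʊpmɔ]: there the adjacent consonants already agree in place (/p/ and /m/ are both bilabial), so this form is consistent with the same rule.
/p/ is a voiceless bilabial stop. The following trigger /ɟ/ is palatal, so /p/ must become palatal as well.
A voiceless palatal stop is [c], so the surface segment is [c].

[ʁɪcɟo]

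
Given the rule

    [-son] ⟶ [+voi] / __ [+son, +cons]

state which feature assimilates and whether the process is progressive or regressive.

The structural change is [+voi], and the conditioning segment [+son, +cons] (a sonorant consonant) is itself voiced, so the target comes to share the voicing of its neighbour — voicing assimilation.
The conditioning segment sits to the right of the focus bar, meaning the trigger follows the segment that changes — regressive assimilation.

regressive voicing assimilation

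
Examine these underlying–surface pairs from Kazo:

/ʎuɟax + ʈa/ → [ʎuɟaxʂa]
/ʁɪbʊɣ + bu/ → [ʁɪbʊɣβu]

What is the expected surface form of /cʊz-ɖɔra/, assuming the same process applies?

[cʊzʐɔra]

The data show progressive manner assimilation: /ʈ/ → [ʂ] after /x/; /b/ → [β] after /ɣ/. In each pair only manner changes, matching the preceding consonant, while place and voice stay constant.
/ɖ/ is a voiced retroflex stop. The preceding trigger /z/ is a fricative, so /ɖ/ must become a fricative as well.
A voiced retroflex fricative is [ʐ], so the surface segment is [ʐ].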